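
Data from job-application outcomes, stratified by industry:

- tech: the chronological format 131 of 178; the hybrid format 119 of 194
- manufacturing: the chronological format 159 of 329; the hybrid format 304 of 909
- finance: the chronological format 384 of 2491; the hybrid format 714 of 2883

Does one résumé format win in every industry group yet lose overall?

No

Tech: the chronological format 131/178 = 73.6%, the hybrid format 119/194 = 61.3% → the chronological format
Manufacturing: the chronological format 159/329 = 48.3%, the hybrid format 304/909 = 33.4% → the chronological format
Finance: the chronological format 384/2491 = 15.4%, the hybrid format 714/2883 = 24.8% → the hybrid format
Overall: the chronological format 674/2998 = 22.5%, the hybrid format 1137/3986 = 28.5% → the hybrid format
Neither sweeps: the chronological format wins 2 of 3 groups, the hybrid format wins 1. The hybrid format wins overall but not every group — no Simpson reversal.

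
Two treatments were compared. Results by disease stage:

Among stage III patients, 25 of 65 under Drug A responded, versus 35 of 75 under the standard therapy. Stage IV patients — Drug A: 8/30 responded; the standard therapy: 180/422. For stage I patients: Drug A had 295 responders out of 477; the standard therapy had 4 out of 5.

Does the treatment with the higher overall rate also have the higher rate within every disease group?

No

Stage III: Drug A 25/65 = 38.5%, the standard therapy 35/75 = 46.7% → the standard therapy
Stage IV: Drug A 8/30 = 26.7%, the standard therapy 180/422 = 42.7% → the standard therapy
Stage I: Drug A 295/477 = 61.8%, the standard therapy 4/5 = 80.0% → the standard therapy
Overall: Drug A 328/572 = 57.3%, the standard therapy 219/502 = 43.6% → Drug A
The standard therapy wins each disease group but Drug A wins overall — the comparison reverses. The standard therapy's patients skew toward stage IV, which has a lower base rate.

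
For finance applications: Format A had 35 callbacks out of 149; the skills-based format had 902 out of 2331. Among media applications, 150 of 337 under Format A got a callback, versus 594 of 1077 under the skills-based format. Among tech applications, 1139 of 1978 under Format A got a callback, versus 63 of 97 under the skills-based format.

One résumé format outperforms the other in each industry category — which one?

the skills-based format

Finance: Format A 35/149 = 23.5%, the skills-based format 902/2331 = 38.7% → the skills-based format
Media: Format A 150/337 = 44.5%, the skills-based format 594/1077 = 55.2% → the skills-based format
Tech: Format A 1139/1978 = 57.6%, the skills-based format 63/97 = 64.9% → the skills-based format
The skills-based format has the higher rate in all 3 groups.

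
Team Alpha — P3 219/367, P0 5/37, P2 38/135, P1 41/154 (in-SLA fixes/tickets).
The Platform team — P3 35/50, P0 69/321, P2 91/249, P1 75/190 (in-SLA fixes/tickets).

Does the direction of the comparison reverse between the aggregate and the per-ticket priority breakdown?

P3: Team Alpha 219/367 = 59.7%, the Platform team 35/50 = 70.0% → the Platform team
P0: Team Alpha 5/37 = 13.5%, the Platform team 69/321 = 21.5% → the Platform team
P2: Team Alpha 38/135 = 28.1%, the Platform team 91/249 = 36.5% → the Platform team
P1: Team Alpha 41/154 = 26.6%, the Platform team 75/190 = 39.5% → the Platform team
Overall: Team Alpha 303/693 = 43.7%, the Platform team 270/810 = 33.3% → Team Alpha
The Platform team wins each ticket group but Team Alpha wins overall — the comparison reverses. The Platform team's tickets skew toward P0, which has a lower base rate.

Yes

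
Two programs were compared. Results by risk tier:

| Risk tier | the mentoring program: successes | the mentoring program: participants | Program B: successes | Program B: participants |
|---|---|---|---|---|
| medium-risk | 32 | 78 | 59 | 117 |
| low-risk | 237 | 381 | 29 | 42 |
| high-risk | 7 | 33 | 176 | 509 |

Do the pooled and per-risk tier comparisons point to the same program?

Medium-risk: the mentoring program 32/78 = 41.0%, Program B 59/117 = 50.4% → Program B
Low-risk: the mentoring program 237/381 = 62.2%, Program B 29/42 = 69.0% → Program B
High-risk: the mentoring program 7/33 = 21.2%, Program B 176/509 = 34.6% → Program B
Overall: the mentoring program 276/492 = 56.1%, Program B 264/668 = 39.5% → the mentoring program
Program B wins each risk group but the mentoring program wins overall — the comparison reverses. Program B's participants skew toward high-risk, which has a lower base rate.

No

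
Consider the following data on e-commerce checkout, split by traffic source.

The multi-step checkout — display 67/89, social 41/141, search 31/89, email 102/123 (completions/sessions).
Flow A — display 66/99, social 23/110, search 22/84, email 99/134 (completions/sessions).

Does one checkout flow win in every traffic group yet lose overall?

No

Display: the multi-step checkout 67/89 = 75.3%, Flow A 66/99 = 66.7% → the multi-step checkout
Social: the multi-step checkout 41/141 = 29.1%, Flow A 23/110 = 20.9% → the multi-step checkout
Search: the multi-step checkout 31/89 = 34.8%, Flow A 22/84 = 26.2% → the multi-step checkout
Email: the multi-step checkout 102/123 = 82.9%, Flow A 99/134 = 73.9% → the multi-step checkout
Overall: the multi-step checkout 241/442 = 54.5%, Flow A 210/427 = 49.2% → the multi-step checkout
The multi-step checkout wins overall and in every traffic group — no reversal.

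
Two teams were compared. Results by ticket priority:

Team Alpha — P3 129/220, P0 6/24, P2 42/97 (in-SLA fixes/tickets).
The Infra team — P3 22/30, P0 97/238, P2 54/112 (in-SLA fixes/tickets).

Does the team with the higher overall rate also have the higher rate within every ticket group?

P3: Team Alpha 129/220 = 58.6%, the Infra team 22/30 = 73.3% → the Infra team
P0: Team Alpha 6/24 = 25.0%, the Infra team 97/238 = 40.8% → the Infra team
P2: Team Alpha 42/97 = 43.3%, the Infra team 54/112 = 48.2% → the Infra team
Overall: Team Alpha 177/341 = 51.9%, the Infra team 173/380 = 45.5% → Team Alpha
The Infra team wins each ticket group but Team Alpha wins overall — the comparison reverses. The Infra team's tickets skew toward P0, which has a lower base rate.

No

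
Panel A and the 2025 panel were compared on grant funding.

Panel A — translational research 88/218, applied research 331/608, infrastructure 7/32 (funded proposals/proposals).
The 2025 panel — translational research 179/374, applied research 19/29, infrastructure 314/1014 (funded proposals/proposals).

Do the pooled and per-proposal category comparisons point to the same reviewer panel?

No

Translational research: Panel A 88/218 = 40.4%, the 2025 panel 179/374 = 47.9% → the 2025 panel
Applied research: Panel A 331/608 = 54.4%, the 2025 panel 19/29 = 65.5% → the 2025 panel
Infrastructure: Panel A 7/32 = 21.9%, the 2025 panel 314/1014 = 31.0% → the 2025 panel
Overall: Panel A 426/858 = 49.7%, the 2025 panel 512/1417 = 36.1% → Panel A
The 2025 panel wins each proposal group but Panel A wins overall — the comparison reverses. The 2025 panel's proposals skew toward infrastructure, which has a lower base rate.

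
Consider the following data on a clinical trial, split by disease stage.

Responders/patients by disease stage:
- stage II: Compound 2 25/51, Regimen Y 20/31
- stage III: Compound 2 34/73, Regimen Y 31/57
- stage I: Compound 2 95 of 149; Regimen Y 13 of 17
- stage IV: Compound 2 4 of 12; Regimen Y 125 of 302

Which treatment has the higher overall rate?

Compound 2

Stage II: Compound 2 25/51 = 49.0%, Regimen Y 20/31 = 64.5% → Regimen Y
Stage III: Compound 2 34/73 = 46.6%, Regimen Y 31/57 = 54.4% → Regimen Y
Stage I: Compound 2 95/149 = 63.8%, Regimen Y 13/17 = 76.5% → Regimen Y
Stage IV: Compound 2 4/12 = 33.3%, Regimen Y 125/302 = 41.4% → Regimen Y
Overall: Compound 2 158/285 = 55.4%, Regimen Y 189/407 = 46.4% → Compound 2
(Regimen Y wins every disease group but Compound 2 wins overall — Regimen Y's patients skew toward the low-rate stage IV group.)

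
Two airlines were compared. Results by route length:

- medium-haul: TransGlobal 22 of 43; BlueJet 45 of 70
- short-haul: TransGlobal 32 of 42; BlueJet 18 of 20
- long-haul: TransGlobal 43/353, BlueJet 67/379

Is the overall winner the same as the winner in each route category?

Medium-haul: TransGlobal 22/43 = 51.2%, BlueJet 45/70 = 64.3% → BlueJet
Short-haul: TransGlobal 32/42 = 76.2%, BlueJet 18/20 = 90.0% → BlueJet
Long-haul: TransGlobal 43/353 = 12.2%, BlueJet 67/379 = 17.7% → BlueJet
Overall: TransGlobal 97/438 = 22.1%, BlueJet 130/469 = 27.7% → BlueJet
BlueJet wins overall and in every route group — no reversal.

Yes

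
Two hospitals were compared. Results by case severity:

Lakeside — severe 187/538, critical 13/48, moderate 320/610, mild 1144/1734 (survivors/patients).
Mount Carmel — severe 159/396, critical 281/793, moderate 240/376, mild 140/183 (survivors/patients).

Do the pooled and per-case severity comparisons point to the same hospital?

Severe: Lakeside 187/538 = 34.8%, Mount Carmel 159/396 = 40.2% → Mount Carmel
Critical: Lakeside 13/48 = 27.1%, Mount Carmel 281/793 = 35.4% → Mount Carmel
Moderate: Lakeside 320/610 = 52.5%, Mount Carmel 240/376 = 63.8% → Mount Carmel
Mild: Lakeside 1144/1734 = 66.0%, Mount Carmel 140/183 = 76.5% → Mount Carmel
Overall: Lakeside 1664/2930 = 56.8%, Mount Carmel 820/1748 = 46.9% → Lakeside
Mount Carmel wins each case group but Lakeside wins overall — the comparison reverses. Mount Carmel's patients skew toward critical, which has a lower base rate.

No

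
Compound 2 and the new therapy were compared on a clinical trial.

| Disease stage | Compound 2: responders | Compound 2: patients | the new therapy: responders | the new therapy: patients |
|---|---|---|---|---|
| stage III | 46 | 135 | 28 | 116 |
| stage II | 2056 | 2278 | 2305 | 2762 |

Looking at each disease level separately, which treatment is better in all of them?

Compound 2

Stage III: Compound 2 46/135 = 34.1%, the new therapy 28/116 = 24.1% → Compound 2
Stage II: Compound 2 2056/2278 = 90.3%, the new therapy 2305/2762 = 83.5% → Compound 2
Compound 2 has the higher rate in both groups.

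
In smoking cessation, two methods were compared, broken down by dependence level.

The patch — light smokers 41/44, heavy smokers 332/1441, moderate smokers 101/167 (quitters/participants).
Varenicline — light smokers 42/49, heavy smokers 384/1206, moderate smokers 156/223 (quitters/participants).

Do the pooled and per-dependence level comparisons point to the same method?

No

Light smokers: the patch 41/44 = 93.2%, varenicline 42/49 = 85.7% → the patch
Heavy smokers: the patch 332/1441 = 23.0%, varenicline 384/1206 = 31.8% → varenicline
Moderate smokers: the patch 101/167 = 60.5%, varenicline 156/223 = 70.0% → varenicline
Overall: the patch 474/1652 = 28.7%, varenicline 582/1478 = 39.4% → varenicline
Neither sweeps: the patch wins 1 of 3 groups, varenicline wins 2. Varenicline wins overall but not every group — no Simpson reversal.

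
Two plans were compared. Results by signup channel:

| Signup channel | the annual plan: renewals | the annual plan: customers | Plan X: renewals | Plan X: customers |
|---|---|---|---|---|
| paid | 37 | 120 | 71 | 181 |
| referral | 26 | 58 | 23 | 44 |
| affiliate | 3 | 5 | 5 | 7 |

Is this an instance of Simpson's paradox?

Paid: the annual plan 37/120 = 30.8%, Plan X 71/181 = 39.2% → Plan X
Referral: the annual plan 26/58 = 44.8%, Plan X 23/44 = 52.3% → Plan X
Affiliate: the annual plan 3/5 = 60.0%, Plan X 5/7 = 71.4% → Plan X
Overall: the annual plan 66/183 = 36.1%, Plan X 99/232 = 42.7% → Plan X
Plan X wins overall and in every signup group — no reversal.

No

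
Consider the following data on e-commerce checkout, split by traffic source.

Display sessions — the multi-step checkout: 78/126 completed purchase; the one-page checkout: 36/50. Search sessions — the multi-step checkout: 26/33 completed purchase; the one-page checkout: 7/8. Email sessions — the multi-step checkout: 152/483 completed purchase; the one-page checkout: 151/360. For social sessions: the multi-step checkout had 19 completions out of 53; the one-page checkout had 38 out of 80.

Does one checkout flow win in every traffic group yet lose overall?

Display: the multi-step checkout 78/126 = 61.9%, the one-page checkout 36/50 = 72.0% → the one-page checkout
Search: the multi-step checkout 26/33 = 78.8%, the one-page checkout 7/8 = 87.5% → the one-page checkout
Email: the multi-step checkout 152/483 = 31.5%, the one-page checkout 151/360 = 41.9% → the one-page checkout
Social: the multi-step checkout 19/53 = 35.8%, the one-page checkout 38/80 = 47.5% → the one-page checkout
Overall: the multi-step checkout 275/695 = 39.6%, the one-page checkout 232/498 = 46.6% → the one-page checkout
The one-page checkout wins overall and in every traffic group — no reversal.

No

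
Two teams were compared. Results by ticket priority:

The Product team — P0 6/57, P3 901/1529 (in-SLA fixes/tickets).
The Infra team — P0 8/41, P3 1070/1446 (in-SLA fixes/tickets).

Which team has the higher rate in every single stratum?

P0: the Product team 6/57 = 10.5%, the Infra team 8/41 = 19.5% → the Infra team
P3: the Product team 901/1529 = 58.9%, the Infra team 1070/1446 = 74.0% → the Infra team
The Infra team has the higher rate in both groups.

the Infra team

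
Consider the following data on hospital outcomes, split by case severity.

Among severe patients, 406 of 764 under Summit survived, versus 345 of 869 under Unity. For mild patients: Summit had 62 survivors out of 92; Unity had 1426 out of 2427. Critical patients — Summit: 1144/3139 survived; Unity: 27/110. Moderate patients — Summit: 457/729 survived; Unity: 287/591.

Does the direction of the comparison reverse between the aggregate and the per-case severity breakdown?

Severe: Summit 406/764 = 53.1%, Unity 345/869 = 39.7% → Summit
Mild: Summit 62/92 = 67.4%, Unity 1426/2427 = 58.8% → Summit
Critical: Summit 1144/3139 = 36.4%, Unity 27/110 = 24.5% → Summit
Moderate: Summit 457/729 = 62.7%, Unity 287/591 = 48.6% → Summit
Overall: Summit 2069/4724 = 43.8%, Unity 2085/3997 = 52.2% → Unity
Summit wins each case group but Unity wins overall — the comparison reverses. Summit's patients skew toward critical, which has a lower base rate.

Yes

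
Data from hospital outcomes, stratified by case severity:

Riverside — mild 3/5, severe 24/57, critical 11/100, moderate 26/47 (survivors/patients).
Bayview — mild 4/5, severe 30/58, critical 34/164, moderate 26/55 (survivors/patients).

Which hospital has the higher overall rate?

Mild: Riverside 3/5 = 60.0%, Bayview 4/5 = 80.0% → Bayview
Severe: Riverside 24/57 = 42.1%, Bayview 30/58 = 51.7% → Bayview
Critical: Riverside 11/100 = 11.0%, Bayview 34/164 = 20.7% → Bayview
Moderate: Riverside 26/47 = 55.3%, Bayview 26/55 = 47.3% → Riverside
Overall: Riverside 64/209 = 30.6%, Bayview 94/282 = 33.3% → Bayview
(Neither sweeps every case group, but Bayview has the higher pooled rate.)

Bayview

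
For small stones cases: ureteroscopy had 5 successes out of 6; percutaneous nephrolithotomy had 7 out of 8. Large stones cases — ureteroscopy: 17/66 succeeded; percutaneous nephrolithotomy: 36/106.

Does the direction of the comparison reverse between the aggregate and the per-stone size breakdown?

Small stones: ureteroscopy 5/6 = 83.3%, percutaneous nephrolithotomy 7/8 = 87.5% → percutaneous nephrolithotomy
Large stones: ureteroscopy 17/66 = 25.8%, percutaneous nephrolithotomy 36/106 = 34.0% → percutaneous nephrolithotomy
Overall: ureteroscopy 22/72 = 30.6%, percutaneous nephrolithotomy 43/114 = 37.7% → percutaneous nephrolithotomy
Percutaneous nephrolithotomy wins overall and in every stone group — no reversal.

No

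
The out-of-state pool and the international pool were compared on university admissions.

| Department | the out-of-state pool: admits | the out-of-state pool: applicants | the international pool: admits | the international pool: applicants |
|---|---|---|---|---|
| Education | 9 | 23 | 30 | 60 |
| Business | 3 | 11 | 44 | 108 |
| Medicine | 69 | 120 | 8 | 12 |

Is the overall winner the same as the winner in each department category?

Education: the out-of-state pool 9/23 = 39.1%, the international pool 30/60 = 50.0% → the international pool
Business: the out-of-state pool 3/11 = 27.3%, the international pool 44/108 = 40.7% → the international pool
Medicine: the out-of-state pool 69/120 = 57.5%, the international pool 8/12 = 66.7% → the international pool
Overall: the out-of-state pool 81/154 = 52.6%, the international pool 82/180 = 45.6% → the out-of-state pool
The international pool wins each department group but the out-of-state pool wins overall — the comparison reverses. The international pool's applicants skew toward Business, which has a lower base rate.

No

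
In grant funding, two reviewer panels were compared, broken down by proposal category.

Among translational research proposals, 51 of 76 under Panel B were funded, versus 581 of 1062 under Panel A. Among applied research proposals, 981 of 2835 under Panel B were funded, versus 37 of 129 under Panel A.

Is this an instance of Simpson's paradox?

Yes

Translational research: Panel B 51/76 = 67.1%, Panel A 581/1062 = 54.7% → Panel B
Applied research: Panel B 981/2835 = 34.6%, Panel A 37/129 = 28.7% → Panel B
Overall: Panel B 1032/2911 = 35.5%, Panel A 618/1191 = 51.9% → Panel A
Panel B wins each proposal group but Panel A wins overall — the comparison reverses. Panel B's proposals skew toward applied research, which has a lower base rate.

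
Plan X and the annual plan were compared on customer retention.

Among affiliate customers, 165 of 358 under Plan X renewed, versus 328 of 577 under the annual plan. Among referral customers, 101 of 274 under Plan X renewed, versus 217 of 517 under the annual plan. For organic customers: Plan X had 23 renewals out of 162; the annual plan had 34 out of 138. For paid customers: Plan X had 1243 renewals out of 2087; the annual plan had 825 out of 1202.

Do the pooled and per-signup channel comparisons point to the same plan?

Affiliate: Plan X 165/358 = 46.1%, the annual plan 328/577 = 56.8% → the annual plan
Referral: Plan X 101/274 = 36.9%, the annual plan 217/517 = 42.0% → the annual plan
Organic: Plan X 23/162 = 14.2%, the annual plan 34/138 = 24.6% → the annual plan
Paid: Plan X 1243/2087 = 59.6%, the annual plan 825/1202 = 68.6% → the annual plan
Overall: Plan X 1532/2881 = 53.2%, the annual plan 1404/2434 = 57.7% → the annual plan
The annual plan wins overall and in every signup group — no reversal.

Yes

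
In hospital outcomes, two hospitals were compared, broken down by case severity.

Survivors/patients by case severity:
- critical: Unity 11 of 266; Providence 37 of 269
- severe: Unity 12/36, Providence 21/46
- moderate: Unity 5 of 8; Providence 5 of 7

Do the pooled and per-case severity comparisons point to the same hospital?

Critical: Unity 11/266 = 4.1%, Providence 37/269 = 13.8% → Providence
Severe: Unity 12/36 = 33.3%, Providence 21/46 = 45.7% → Providence
Moderate: Unity 5/8 = 62.5%, Providence 5/7 = 71.4% → Providence
Overall: Unity 28/310 = 9.0%, Providence 63/322 = 19.6% → Providence
Providence wins overall and in every case group — no reversal.

Yes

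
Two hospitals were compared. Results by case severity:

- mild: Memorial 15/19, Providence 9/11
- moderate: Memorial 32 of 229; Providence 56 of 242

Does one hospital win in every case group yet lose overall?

Mild: Memorial 15/19 = 78.9%, Providence 9/11 = 81.8% → Providence
Moderate: Memorial 32/229 = 14.0%, Providence 56/242 = 23.1% → Providence
Overall: Memorial 47/248 = 19.0%, Providence 65/253 = 25.7% → Providence
Providence wins overall and in every case group — no reversal.

No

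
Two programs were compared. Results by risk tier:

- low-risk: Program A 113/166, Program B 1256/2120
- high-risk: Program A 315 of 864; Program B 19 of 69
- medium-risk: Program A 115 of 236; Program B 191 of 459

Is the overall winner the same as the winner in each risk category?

No

Low-risk: Program A 113/166 = 68.1%, Program B 1256/2120 = 59.2% → Program A
High-risk: Program A 315/864 = 36.5%, Program B 19/69 = 27.5% → Program A
Medium-risk: Program A 115/236 = 48.7%, Program B 191/459 = 41.6% → Program A
Overall: Program A 543/1266 = 42.9%, Program B 1466/2648 = 55.4% → Program B
Program A wins each risk group but Program B wins overall — the comparison reverses. Program A's participants skew toward high-risk, which has a lower base rate.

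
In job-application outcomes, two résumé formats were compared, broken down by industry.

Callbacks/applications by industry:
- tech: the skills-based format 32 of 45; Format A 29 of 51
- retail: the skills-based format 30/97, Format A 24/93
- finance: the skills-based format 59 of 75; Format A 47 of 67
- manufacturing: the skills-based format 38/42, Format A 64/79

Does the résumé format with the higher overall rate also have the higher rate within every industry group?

Yes

Tech: the skills-based format 32/45 = 71.1%, Format A 29/51 = 56.9% → the skills-based format
Retail: the skills-based format 30/97 = 30.9%, Format A 24/93 = 25.8% → the skills-based format
Finance: the skills-based format 59/75 = 78.7%, Format A 47/67 = 70.1% → the skills-based format
Manufacturing: the skills-based format 38/42 = 90.5%, Format A 64/79 = 81.0% → the skills-based format
Overall: the skills-based format 159/259 = 61.4%, Format A 164/290 = 56.6% → the skills-based format
The skills-based format wins overall and in every industry group — no reversal.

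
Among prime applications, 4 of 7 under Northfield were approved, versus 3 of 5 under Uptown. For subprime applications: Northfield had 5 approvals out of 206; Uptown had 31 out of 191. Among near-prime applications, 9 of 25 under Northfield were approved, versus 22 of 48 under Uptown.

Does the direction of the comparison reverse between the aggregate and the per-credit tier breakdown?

Prime: Northfield 4/7 = 57.1%, Uptown 3/5 = 60.0% → Uptown
Subprime: Northfield 5/206 = 2.4%, Uptown 31/191 = 16.2% → Uptown
Near-prime: Northfield 9/25 = 36.0%, Uptown 22/48 = 45.8% → Uptown
Overall: Northfield 18/238 = 7.6%, Uptown 56/244 = 23.0% → Uptown
Uptown wins overall and in every credit group — no reversal.

No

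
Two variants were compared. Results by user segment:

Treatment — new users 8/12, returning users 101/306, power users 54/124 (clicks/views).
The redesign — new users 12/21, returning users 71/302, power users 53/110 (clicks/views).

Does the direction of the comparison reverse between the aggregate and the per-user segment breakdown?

New users: Treatment 8/12 = 66.7%, the redesign 12/21 = 57.1% → Treatment
Returning users: Treatment 101/306 = 33.0%, the redesign 71/302 = 23.5% → Treatment
Power users: Treatment 54/124 = 43.5%, the redesign 53/110 = 48.2% → the redesign
Overall: Treatment 163/442 = 36.9%, the redesign 136/433 = 31.4% → Treatment
Neither sweeps: Treatment wins 2 of 3 groups, the redesign wins 1. Treatment wins overall but not every group — no Simpson reversal.

No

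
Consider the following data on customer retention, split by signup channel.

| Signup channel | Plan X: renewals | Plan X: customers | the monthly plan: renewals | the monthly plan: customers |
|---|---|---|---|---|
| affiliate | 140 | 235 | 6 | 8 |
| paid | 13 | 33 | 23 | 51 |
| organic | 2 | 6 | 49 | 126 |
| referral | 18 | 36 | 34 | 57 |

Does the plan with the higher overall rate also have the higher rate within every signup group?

No

Affiliate: Plan X 140/235 = 59.6%, the monthly plan 6/8 = 75.0% → the monthly plan
Paid: Plan X 13/33 = 39.4%, the monthly plan 23/51 = 45.1% → the monthly plan
Organic: Plan X 2/6 = 33.3%, the monthly plan 49/126 = 38.9% → the monthly plan
Referral: Plan X 18/36 = 50.0%, the monthly plan 34/57 = 59.6% → the monthly plan
Overall: Plan X 173/310 = 55.8%, the monthly plan 112/242 = 46.3% → Plan X
The monthly plan wins each signup group but Plan X wins overall — the comparison reverses. The monthly plan's customers skew toward organic, which has a lower base rate.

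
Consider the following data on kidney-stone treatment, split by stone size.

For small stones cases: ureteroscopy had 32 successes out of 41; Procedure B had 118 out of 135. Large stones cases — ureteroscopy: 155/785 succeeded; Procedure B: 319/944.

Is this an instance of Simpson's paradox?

Small stones: ureteroscopy 32/41 = 78.0%, Procedure B 118/135 = 87.4% → Procedure B
Large stones: ureteroscopy 155/785 = 19.7%, Procedure B 319/944 = 33.8% → Procedure B
Overall: ureteroscopy 187/826 = 22.6%, Procedure B 437/1079 = 40.5% → Procedure B
Procedure B wins overall and in every stone group — no reversal.

No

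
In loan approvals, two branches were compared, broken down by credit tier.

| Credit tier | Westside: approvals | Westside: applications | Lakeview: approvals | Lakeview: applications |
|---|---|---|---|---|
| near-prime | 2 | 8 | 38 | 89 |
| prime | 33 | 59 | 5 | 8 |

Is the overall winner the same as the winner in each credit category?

Near-prime: Westside 2/8 = 25.0%, Lakeview 38/89 = 42.7% → Lakeview
Prime: Westside 33/59 = 55.9%, Lakeview 5/8 = 62.5% → Lakeview
Overall: Westside 35/67 = 52.2%, Lakeview 43/97 = 44.3% → Westside
Lakeview wins each credit group but Westside wins overall — the comparison reverses. Lakeview's applications skew toward near-prime, which has a lower base rate.

No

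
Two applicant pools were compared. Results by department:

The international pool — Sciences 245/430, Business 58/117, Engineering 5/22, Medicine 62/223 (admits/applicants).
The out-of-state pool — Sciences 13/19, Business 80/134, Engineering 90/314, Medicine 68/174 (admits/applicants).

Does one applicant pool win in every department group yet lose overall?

Sciences: the international pool 245/430 = 57.0%, the out-of-state pool 13/19 = 68.4% → the out-of-state pool
Business: the international pool 58/117 = 49.6%, the out-of-state pool 80/134 = 59.7% → the out-of-state pool
Engineering: the international pool 5/22 = 22.7%, the out-of-state pool 90/314 = 28.7% → the out-of-state pool
Medicine: the international pool 62/223 = 27.8%, the out-of-state pool 68/174 = 39.1% → the out-of-state pool
Overall: the international pool 370/792 = 46.7%, the out-of-state pool 251/641 = 39.2% → the international pool
The out-of-state pool wins each department group but the international pool wins overall — the comparison reverses. The out-of-state pool's applicants skew toward Engineering, which has a lower base rate.

Yes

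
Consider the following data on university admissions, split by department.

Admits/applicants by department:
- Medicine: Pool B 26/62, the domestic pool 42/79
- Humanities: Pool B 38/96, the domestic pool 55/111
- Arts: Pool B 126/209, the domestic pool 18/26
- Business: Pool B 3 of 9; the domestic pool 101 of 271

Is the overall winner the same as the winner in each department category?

Medicine: Pool B 26/62 = 41.9%, the domestic pool 42/79 = 53.2% → the domestic pool
Humanities: Pool B 38/96 = 39.6%, the domestic pool 55/111 = 49.5% → the domestic pool
Arts: Pool B 126/209 = 60.3%, the domestic pool 18/26 = 69.2% → the domestic pool
Business: Pool B 3/9 = 33.3%, the domestic pool 101/271 = 37.3% → the domestic pool
Overall: Pool B 193/376 = 51.3%, the domestic pool 216/487 = 44.4% → Pool B
The domestic pool wins each department group but Pool B wins overall — the comparison reverses. The domestic pool's applicants skew toward Business, which has a lower base rate.

No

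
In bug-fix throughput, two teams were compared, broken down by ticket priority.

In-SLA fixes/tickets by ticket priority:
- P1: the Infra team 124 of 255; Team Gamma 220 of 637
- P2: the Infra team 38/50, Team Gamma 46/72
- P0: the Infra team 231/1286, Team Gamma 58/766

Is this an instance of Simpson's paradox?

No

P1: the Infra team 124/255 = 48.6%, Team Gamma 220/637 = 34.5% → the Infra team
P2: the Infra team 38/50 = 76.0%, Team Gamma 46/72 = 63.9% → the Infra team
P0: the Infra team 231/1286 = 18.0%, Team Gamma 58/766 = 7.6% → the Infra team
Overall: the Infra team 393/1591 = 24.7%, Team Gamma 324/1475 = 22.0% → the Infra team
The Infra team wins overall and in every ticket group — no reversal.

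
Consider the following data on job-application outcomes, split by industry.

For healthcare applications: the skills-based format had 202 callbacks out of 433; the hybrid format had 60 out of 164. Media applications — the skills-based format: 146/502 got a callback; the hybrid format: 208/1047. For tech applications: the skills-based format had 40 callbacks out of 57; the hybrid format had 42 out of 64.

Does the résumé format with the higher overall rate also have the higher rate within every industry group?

Yes

Healthcare: the skills-based format 202/433 = 46.7%, the hybrid format 60/164 = 36.6% → the skills-based format
Media: the skills-based format 146/502 = 29.1%, the hybrid format 208/1047 = 19.9% → the skills-based format
Tech: the skills-based format 40/57 = 70.2%, the hybrid format 42/64 = 65.6% → the skills-based format
Overall: the skills-based format 388/992 = 39.1%, the hybrid format 310/1275 = 24.3% → the skills-based format
The skills-based format wins overall and in every industry group — no reversal.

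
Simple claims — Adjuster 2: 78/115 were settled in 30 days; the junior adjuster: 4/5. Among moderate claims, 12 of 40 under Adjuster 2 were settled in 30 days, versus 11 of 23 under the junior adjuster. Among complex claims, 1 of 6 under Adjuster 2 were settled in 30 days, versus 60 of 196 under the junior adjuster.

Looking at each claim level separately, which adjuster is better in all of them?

Simple: Adjuster 2 78/115 = 67.8%, the junior adjuster 4/5 = 80.0% → the junior adjuster
Moderate: Adjuster 2 12/40 = 30.0%, the junior adjuster 11/23 = 47.8% → the junior adjuster
Complex: Adjuster 2 1/6 = 16.7%, the junior adjuster 60/196 = 30.6% → the junior adjuster
The junior adjuster has the higher rate in all 3 groups.

the junior adjuster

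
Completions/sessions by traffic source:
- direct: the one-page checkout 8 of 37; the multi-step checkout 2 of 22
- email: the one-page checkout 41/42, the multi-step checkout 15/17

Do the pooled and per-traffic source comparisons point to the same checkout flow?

Direct: the one-page checkout 8/37 = 21.6%, the multi-step checkout 2/22 = 9.1% → the one-page checkout
Email: the one-page checkout 41/42 = 97.6%, the multi-step checkout 15/17 = 88.2% → the one-page checkout
Overall: the one-page checkout 49/79 = 62.0%, the multi-step checkout 17/39 = 43.6% → the one-page checkout
The one-page checkout wins overall and in every traffic group — no reversal.

Yes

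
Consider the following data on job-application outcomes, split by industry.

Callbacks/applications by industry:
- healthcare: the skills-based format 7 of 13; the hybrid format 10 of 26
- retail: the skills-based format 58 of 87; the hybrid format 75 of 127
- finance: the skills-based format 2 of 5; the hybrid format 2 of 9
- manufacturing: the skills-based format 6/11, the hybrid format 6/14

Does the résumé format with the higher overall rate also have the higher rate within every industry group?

Yes

Healthcare: the skills-based format 7/13 = 53.8%, the hybrid format 10/26 = 38.5% → the skills-based format
Retail: the skills-based format 58/87 = 66.7%, the hybrid format 75/127 = 59.1% → the skills-based format
Finance: the skills-based format 2/5 = 40.0%, the hybrid format 2/9 = 22.2% → the skills-based format
Manufacturing: the skills-based format 6/11 = 54.5%, the hybrid format 6/14 = 42.9% → the skills-based format
Overall: the skills-based format 73/116 = 62.9%, the hybrid format 93/176 = 52.8% → the skills-based format
The skills-based format wins overall and in every industry group — no reversal.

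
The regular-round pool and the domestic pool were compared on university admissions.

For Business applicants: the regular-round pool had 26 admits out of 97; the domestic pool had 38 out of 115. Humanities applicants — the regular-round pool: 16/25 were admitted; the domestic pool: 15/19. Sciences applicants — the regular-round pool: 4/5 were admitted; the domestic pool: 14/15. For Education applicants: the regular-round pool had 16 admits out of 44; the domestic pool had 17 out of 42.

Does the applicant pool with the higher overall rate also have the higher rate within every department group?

Business: the regular-round pool 26/97 = 26.8%, the domestic pool 38/115 = 33.0% → the domestic pool
Humanities: the regular-round pool 16/25 = 64.0%, the domestic pool 15/19 = 78.9% → the domestic pool
Sciences: the regular-round pool 4/5 = 80.0%, the domestic pool 14/15 = 93.3% → the domestic pool
Education: the regular-round pool 16/44 = 36.4%, the domestic pool 17/42 = 40.5% → the domestic pool
Overall: the regular-round pool 62/171 = 36.3%, the domestic pool 84/191 = 44.0% → the domestic pool
The domestic pool wins overall and in every department group — no reversal.

Yes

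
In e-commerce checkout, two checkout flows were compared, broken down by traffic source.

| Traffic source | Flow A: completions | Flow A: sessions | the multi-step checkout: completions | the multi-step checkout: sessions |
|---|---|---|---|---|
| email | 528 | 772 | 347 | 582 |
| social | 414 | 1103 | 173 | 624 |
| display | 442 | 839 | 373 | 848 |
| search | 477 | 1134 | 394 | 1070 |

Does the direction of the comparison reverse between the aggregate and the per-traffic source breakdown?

Email: Flow A 528/772 = 68.4%, the multi-step checkout 347/582 = 59.6% → Flow A
Social: Flow A 414/1103 = 37.5%, the multi-step checkout 173/624 = 27.7% → Flow A
Display: Flow A 442/839 = 52.7%, the multi-step checkout 373/848 = 44.0% → Flow A
Search: Flow A 477/1134 = 42.1%, the multi-step checkout 394/1070 = 36.8% → Flow A
Overall: Flow A 1861/3848 = 48.4%, the multi-step checkout 1287/3124 = 41.2% → Flow A
Flow A wins overall and in every traffic group — no reversal.

No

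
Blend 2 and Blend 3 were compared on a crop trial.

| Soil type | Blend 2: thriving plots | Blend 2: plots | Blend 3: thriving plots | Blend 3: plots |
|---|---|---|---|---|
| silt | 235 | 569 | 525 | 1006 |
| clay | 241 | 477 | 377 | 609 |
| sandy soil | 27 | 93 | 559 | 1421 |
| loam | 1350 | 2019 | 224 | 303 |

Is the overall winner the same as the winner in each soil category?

Silt: Blend 2 235/569 = 41.3%, Blend 3 525/1006 = 52.2% → Blend 3
Clay: Blend 2 241/477 = 50.5%, Blend 3 377/609 = 61.9% → Blend 3
Sandy soil: Blend 2 27/93 = 29.0%, Blend 3 559/1421 = 39.3% → Blend 3
Loam: Blend 2 1350/2019 = 66.9%, Blend 3 224/303 = 73.9% → Blend 3
Overall: Blend 2 1853/3158 = 58.7%, Blend 3 1685/3339 = 50.5% → Blend 2
Blend 3 wins each soil group but Blend 2 wins overall — the comparison reverses. Blend 3's plots skew toward sandy soil, which has a lower base rate.

No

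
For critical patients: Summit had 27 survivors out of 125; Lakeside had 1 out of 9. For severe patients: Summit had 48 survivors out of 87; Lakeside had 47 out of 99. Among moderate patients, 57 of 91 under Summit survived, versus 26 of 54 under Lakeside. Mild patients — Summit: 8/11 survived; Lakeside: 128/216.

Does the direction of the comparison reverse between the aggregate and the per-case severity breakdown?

Critical: Summit 27/125 = 21.6%, Lakeside 1/9 = 11.1% → Summit
Severe: Summit 48/87 = 55.2%, Lakeside 47/99 = 47.5% → Summit
Moderate: Summit 57/91 = 62.6%, Lakeside 26/54 = 48.1% → Summit
Mild: Summit 8/11 = 72.7%, Lakeside 128/216 = 59.3% → Summit
Overall: Summit 140/314 = 44.6%, Lakeside 202/378 = 53.4% → Lakeside
Summit wins each case group but Lakeside wins overall — the comparison reverses. Summit's patients skew toward critical, which has a lower base rate.

Yes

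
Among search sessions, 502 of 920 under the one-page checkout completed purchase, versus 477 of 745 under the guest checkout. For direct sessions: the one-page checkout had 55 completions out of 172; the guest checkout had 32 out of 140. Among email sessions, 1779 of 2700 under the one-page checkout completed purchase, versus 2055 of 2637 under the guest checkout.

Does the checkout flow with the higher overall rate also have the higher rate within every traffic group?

No

Search: the one-page checkout 502/920 = 54.6%, the guest checkout 477/745 = 64.0% → the guest checkout
Direct: the one-page checkout 55/172 = 32.0%, the guest checkout 32/140 = 22.9% → the one-page checkout
Email: the one-page checkout 1779/2700 = 65.9%, the guest checkout 2055/2637 = 77.9% → the guest checkout
Overall: the one-page checkout 2336/3792 = 61.6%, the guest checkout 2564/3522 = 72.8% → the guest checkout
Neither sweeps: the one-page checkout wins 1 of 3 groups, the guest checkout wins 2. The guest checkout wins overall but not every group — no Simpson reversal.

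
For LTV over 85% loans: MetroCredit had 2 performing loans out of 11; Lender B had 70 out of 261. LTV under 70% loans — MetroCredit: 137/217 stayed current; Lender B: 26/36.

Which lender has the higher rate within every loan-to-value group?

LTV over 85%: MetroCredit 2/11 = 18.2%, Lender B 70/261 = 26.8% → Lender B
LTV under 70%: MetroCredit 137/217 = 63.1%, Lender B 26/36 = 72.2% → Lender B
Lender B has the higher rate in both groups.

Lender B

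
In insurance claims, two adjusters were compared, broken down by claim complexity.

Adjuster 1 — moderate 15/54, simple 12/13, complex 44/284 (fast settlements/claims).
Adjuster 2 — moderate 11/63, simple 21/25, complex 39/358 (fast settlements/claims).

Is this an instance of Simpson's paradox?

Moderate: Adjuster 1 15/54 = 27.8%, Adjuster 2 11/63 = 17.5% → Adjuster 1
Simple: Adjuster 1 12/13 = 92.3%, Adjuster 2 21/25 = 84.0% → Adjuster 1
Complex: Adjuster 1 44/284 = 15.5%, Adjuster 2 39/358 = 10.9% → Adjuster 1
Overall: Adjuster 1 71/351 = 20.2%, Adjuster 2 71/446 = 15.9% → Adjuster 1
Adjuster 1 wins overall and in every claim group — no reversal.

No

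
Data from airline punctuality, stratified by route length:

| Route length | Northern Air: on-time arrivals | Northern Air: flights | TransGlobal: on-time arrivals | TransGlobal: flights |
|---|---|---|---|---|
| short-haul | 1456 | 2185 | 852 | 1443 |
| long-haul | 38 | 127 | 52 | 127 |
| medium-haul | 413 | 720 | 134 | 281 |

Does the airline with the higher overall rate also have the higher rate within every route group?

Short-haul: Northern Air 1456/2185 = 66.6%, TransGlobal 852/1443 = 59.0% → Northern Air
Long-haul: Northern Air 38/127 = 29.9%, TransGlobal 52/127 = 40.9% → TransGlobal
Medium-haul: Northern Air 413/720 = 57.4%, TransGlobal 134/281 = 47.7% → Northern Air
Overall: Northern Air 1907/3032 = 62.9%, TransGlobal 1038/1851 = 56.1% → Northern Air
Neither sweeps: Northern Air wins 2 of 3 groups, TransGlobal wins 1. Northern Air wins overall but not every group — no Simpson reversal.

No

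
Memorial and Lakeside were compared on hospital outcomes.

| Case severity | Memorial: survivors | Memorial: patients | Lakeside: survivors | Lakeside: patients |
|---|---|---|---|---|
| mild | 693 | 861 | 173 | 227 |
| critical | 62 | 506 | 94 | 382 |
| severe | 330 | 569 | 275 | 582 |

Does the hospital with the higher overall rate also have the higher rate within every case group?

No

Mild: Memorial 693/861 = 80.5%, Lakeside 173/227 = 76.2% → Memorial
Critical: Memorial 62/506 = 12.3%, Lakeside 94/382 = 24.6% → Lakeside
Severe: Memorial 330/569 = 58.0%, Lakeside 275/582 = 47.3% → Memorial
Overall: Memorial 1085/1936 = 56.0%, Lakeside 542/1191 = 45.5% → Memorial
Neither sweeps: Memorial wins 2 of 3 groups, Lakeside wins 1. Memorial wins overall but not every group — no Simpson reversal.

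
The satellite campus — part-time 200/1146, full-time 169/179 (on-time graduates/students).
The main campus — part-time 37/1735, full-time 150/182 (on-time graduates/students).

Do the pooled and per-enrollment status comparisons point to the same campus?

Yes

Part-time: the satellite campus 200/1146 = 17.5%, the main campus 37/1735 = 2.1% → the satellite campus
Full-time: the satellite campus 169/179 = 94.4%, the main campus 150/182 = 82.4% → the satellite campus
Overall: the satellite campus 369/1325 = 27.8%, the main campus 187/1917 = 9.8% → the satellite campus
The satellite campus wins overall and in every enrollment group — no reversal.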